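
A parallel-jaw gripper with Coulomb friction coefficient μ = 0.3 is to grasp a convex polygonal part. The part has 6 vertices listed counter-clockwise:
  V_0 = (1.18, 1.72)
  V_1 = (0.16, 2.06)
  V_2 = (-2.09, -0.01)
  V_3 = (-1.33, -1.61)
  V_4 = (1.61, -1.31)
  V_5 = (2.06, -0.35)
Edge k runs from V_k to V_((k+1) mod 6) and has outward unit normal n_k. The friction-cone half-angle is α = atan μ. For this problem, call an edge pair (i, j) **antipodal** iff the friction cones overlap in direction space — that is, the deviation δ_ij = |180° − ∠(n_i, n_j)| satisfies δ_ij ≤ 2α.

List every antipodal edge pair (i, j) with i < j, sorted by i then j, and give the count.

α = atan 0.3 = 16.70°;  2α = 33.40°
n_0 = (+0.3162, +0.9487)
n_1 = (-0.6771, +0.7359)
n_2 = (-0.9033, -0.4291)
n_3 = (+0.1015, -0.9948)
n_4 = (+0.9055, -0.4244)
n_5 = (+0.9203, +0.3912)
  (0,1): δ = 118.95°  ·
  (0,2): δ = 46.16°  ·
  (0,3): δ = 24.26°  ✓
  (0,4): δ = 83.32°  ·
  (0,5): δ = 131.47°  ·
  (1,2): δ = 107.21°  ·
  (1,3): δ = 36.79°  ·
  (1,4): δ = 22.27°  ✓
  (1,5): δ = 70.42°  ·
  (2,3): δ = 109.58°  ·
  (2,4): δ = 50.52°  ·
  (2,5): δ = 2.38°  ✓
  (3,4): δ = 120.94°  ·
  (3,5): δ = 72.79°  ·
  (4,5): δ = 131.85°  ·
antipodal pairs: 3

count = 3; pairs: (0,3), (1,4), (2,5)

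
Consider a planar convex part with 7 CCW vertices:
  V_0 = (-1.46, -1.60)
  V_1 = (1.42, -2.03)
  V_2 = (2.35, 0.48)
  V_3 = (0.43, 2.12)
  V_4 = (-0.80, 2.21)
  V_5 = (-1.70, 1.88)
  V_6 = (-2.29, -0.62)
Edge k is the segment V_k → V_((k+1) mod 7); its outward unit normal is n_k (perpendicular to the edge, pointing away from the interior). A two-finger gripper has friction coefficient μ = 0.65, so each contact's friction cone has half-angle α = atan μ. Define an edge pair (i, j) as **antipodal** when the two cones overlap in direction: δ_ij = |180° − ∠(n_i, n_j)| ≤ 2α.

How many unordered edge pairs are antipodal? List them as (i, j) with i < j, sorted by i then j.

α = atan 0.65 = 33.02°;  2α = 66.05°
n_0 = (-0.1477, -0.9890)
n_1 = (+0.9377, -0.3474)
n_2 = (+0.6495, +0.7604)
n_3 = (+0.0730, +0.9973)
n_4 = (-0.3443, +0.9389)
n_5 = (-0.9733, +0.2297)
n_6 = (-0.7631, -0.6463)
  (0,1): δ = 101.84°  ·
  (0,2): δ = 32.01°  ✓
  (0,3): δ = 4.31°  ✓
  (0,4): δ = 28.63°  ✓
  (0,5): δ = 85.21°  ·
  (0,6): δ = 138.75°  ·
  (1,2): δ = 110.17°  ·
  (1,3): δ = 73.85°  ·
  (1,4): δ = 49.53°  ✓
  (1,5): δ = 7.05°  ✓
  (1,6): δ = 60.59°  ✓
  (2,3): δ = 143.68°  ·
  (2,4): δ = 119.36°  ·
  (2,5): δ = 62.78°  ✓
  (2,6): δ = 9.23°  ✓
  (3,4): δ = 155.68°  ·
  (3,5): δ = 99.09°  ·
  (3,6): δ = 45.55°  ✓
  (4,5): δ = 123.42°  ·
  (4,6): δ = 69.87°  ·
  (5,6): δ = 126.46°  ·
antipodal pairs: 9

count = 9; pairs: (0,2), (0,3), (0,4), (1,4), (1,5), (1,6), (2,5), (2,6), (3,6)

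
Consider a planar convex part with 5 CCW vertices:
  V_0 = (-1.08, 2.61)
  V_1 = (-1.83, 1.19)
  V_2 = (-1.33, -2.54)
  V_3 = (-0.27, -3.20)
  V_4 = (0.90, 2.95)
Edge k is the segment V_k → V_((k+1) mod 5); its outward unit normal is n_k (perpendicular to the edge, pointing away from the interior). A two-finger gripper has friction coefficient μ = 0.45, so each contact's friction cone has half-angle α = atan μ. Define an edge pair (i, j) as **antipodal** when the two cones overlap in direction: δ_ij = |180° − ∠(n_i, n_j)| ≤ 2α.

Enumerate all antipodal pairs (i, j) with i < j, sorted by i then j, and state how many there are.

count = 3; pairs: (0,3), (1,3), (2,4)

α = atan 0.45 = 24.23°;  2α = 48.46°
n_0 = (-0.8842, +0.4670)
n_1 = (-0.9911, -0.1329)
n_2 = (-0.5286, -0.8489)
n_3 = (+0.9824, -0.1869)
n_4 = (-0.1692, +0.9856)
  (0,1): δ = 144.52°  ·
  (0,2): δ = 94.07°  ·
  (0,3): δ = 17.07°  ✓
  (0,4): δ = 127.59°  ·
  (1,2): δ = 129.54°  ·
  (1,3): δ = 18.41°  ✓
  (1,4): δ = 92.11°  ·
  (2,3): δ = 68.86°  ·
  (2,4): δ = 41.65°  ✓
  (3,4): δ = 69.48°  ·
antipodal pairs: 3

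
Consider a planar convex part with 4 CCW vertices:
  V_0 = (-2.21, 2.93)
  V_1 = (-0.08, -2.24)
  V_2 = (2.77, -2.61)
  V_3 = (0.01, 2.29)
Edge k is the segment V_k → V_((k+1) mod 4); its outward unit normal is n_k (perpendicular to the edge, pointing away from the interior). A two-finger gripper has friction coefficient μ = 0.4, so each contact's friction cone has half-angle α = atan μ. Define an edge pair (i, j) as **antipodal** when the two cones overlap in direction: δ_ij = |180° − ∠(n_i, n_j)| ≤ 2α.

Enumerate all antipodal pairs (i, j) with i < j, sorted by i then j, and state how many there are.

α = atan 0.4 = 21.80°;  2α = 43.60°
n_0 = (-0.9246, -0.3809)
n_1 = (-0.1287, -0.9917)
n_2 = (+0.8713, +0.4908)
n_3 = (+0.2770, +0.9609)
  (0,1): δ = 119.79°  ·
  (0,2): δ = 7.00°  ✓
  (0,3): δ = 51.53°  ·
  (1,2): δ = 53.21°  ·
  (1,3): δ = 8.68°  ✓
  (2,3): δ = 135.47°  ·
antipodal pairs: 2

count = 2; pairs: (0,2), (1,3)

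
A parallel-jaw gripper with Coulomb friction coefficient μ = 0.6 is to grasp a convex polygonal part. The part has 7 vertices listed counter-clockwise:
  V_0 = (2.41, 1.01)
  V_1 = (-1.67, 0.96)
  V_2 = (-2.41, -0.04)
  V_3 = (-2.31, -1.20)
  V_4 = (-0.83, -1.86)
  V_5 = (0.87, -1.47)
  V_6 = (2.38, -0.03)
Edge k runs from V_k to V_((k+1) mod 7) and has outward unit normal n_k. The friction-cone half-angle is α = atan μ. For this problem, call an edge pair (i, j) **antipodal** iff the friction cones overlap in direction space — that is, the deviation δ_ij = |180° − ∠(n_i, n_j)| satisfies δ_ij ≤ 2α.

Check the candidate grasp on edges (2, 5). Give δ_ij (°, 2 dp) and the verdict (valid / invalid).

δ = 51.29°, valid

α = atan 0.6 = 30.96°;  2α = 61.93°
edge 2: e_2 = (+0.10, -1.16);  n_2 = (-0.9963, -0.0859)
edge 5: e_5 = (+1.51, +1.44);  n_5 = (+0.6901, -0.7237)
∠(n_2, n_5) = 128.71°
δ = |180° − 128.71°| = 51.29°
51.29° ≤ 2α = 61.93°  →  valid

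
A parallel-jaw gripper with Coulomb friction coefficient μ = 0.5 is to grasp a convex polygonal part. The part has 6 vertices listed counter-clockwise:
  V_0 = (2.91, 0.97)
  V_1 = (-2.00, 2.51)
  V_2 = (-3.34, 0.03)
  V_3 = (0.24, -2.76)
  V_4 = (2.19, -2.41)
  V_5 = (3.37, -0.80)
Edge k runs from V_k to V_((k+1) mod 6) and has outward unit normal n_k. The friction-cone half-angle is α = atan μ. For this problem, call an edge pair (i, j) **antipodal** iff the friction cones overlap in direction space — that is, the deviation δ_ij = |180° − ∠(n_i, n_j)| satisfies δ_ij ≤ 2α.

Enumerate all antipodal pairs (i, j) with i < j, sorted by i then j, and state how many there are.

α = atan 0.5 = 26.57°;  2α = 53.13°
n_0 = (+0.2993, +0.9542)
n_1 = (-0.8798, +0.4754)
n_2 = (-0.6147, -0.7888)
n_3 = (+0.1767, -0.9843)
n_4 = (+0.8066, -0.5911)
n_5 = (+0.9678, +0.2515)
  (0,1): δ = 100.97°  ·
  (0,2): δ = 20.52°  ✓
  (0,3): δ = 27.59°  ✓
  (0,4): δ = 71.18°  ·
  (0,5): δ = 121.98°  ·
  (1,2): δ = 99.55°  ·
  (1,3): δ = 51.44°  ✓
  (1,4): δ = 7.86°  ✓
  (1,5): δ = 42.95°  ✓
  (2,3): δ = 131.89°  ·
  (2,4): δ = 88.31°  ·
  (2,5): δ = 37.50°  ✓
  (3,4): δ = 136.41°  ·
  (3,5): δ = 85.61°  ·
  (4,5): δ = 129.19°  ·
antipodal pairs: 6

count = 6; pairs: (0,2), (0,3), (1,3), (1,4), (1,5), (2,5)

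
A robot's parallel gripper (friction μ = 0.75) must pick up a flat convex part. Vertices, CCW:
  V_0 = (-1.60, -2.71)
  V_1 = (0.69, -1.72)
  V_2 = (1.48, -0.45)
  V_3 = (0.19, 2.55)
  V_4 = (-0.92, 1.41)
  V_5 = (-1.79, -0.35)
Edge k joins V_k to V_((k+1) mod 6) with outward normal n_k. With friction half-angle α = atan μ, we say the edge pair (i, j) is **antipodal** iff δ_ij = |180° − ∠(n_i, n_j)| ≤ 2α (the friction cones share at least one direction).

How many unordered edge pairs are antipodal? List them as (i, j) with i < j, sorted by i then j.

count = 9; pairs: (0,3), (0,4), (0,5), (1,3), (1,4), (1,5), (2,3), (2,4), (2,5)

α = atan 0.75 = 36.87°;  2α = 73.74°
n_0 = (+0.3968, -0.9179)
n_1 = (+0.8491, -0.5282)
n_2 = (+0.9187, +0.3950)
n_3 = (-0.7165, +0.6976)
n_4 = (-0.8965, +0.4431)
n_5 = (-0.9968, -0.0802)
  (0,1): δ = 145.26°  ·
  (0,2): δ = 90.11°  ·
  (0,3): δ = 22.38°  ✓
  (0,4): δ = 40.32°  ✓
  (0,5): δ = 71.22°  ✓
  (1,2): δ = 124.85°  ·
  (1,3): δ = 12.35°  ✓
  (1,4): δ = 5.58°  ✓
  (1,5): δ = 36.49°  ✓
  (2,3): δ = 67.50°  ✓
  (2,4): δ = 49.57°  ✓
  (2,5): δ = 18.66°  ✓
  (3,4): δ = 162.07°  ·
  (3,5): δ = 131.16°  ·
  (4,5): δ = 149.09°  ·
antipodal pairs: 9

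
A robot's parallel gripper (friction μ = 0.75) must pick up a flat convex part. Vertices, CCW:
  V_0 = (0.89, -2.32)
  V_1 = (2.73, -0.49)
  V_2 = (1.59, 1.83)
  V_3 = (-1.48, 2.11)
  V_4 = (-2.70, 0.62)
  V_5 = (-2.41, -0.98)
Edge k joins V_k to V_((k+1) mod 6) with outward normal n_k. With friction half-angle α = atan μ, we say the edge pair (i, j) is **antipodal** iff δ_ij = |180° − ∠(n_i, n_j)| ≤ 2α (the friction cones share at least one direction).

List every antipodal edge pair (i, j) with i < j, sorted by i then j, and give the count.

α = atan 0.75 = 36.87°;  2α = 73.74°
n_0 = (+0.7052, -0.7090)
n_1 = (+0.8975, +0.4410)
n_2 = (+0.0908, +0.9959)
n_3 = (-0.7737, +0.6335)
n_4 = (-0.9840, -0.1783)
n_5 = (-0.3762, -0.9265)
  (0,1): δ = 108.68°  ·
  (0,2): δ = 50.06°  ✓
  (0,3): δ = 5.85°  ✓
  (0,4): δ = 55.43°  ✓
  (0,5): δ = 113.06°  ·
  (1,2): δ = 121.38°  ·
  (1,3): δ = 65.48°  ✓
  (1,4): δ = 15.90°  ✓
  (1,5): δ = 41.73°  ✓
  (2,3): δ = 124.10°  ·
  (2,4): δ = 74.52°  ·
  (2,5): δ = 16.89°  ✓
  (3,4): δ = 130.42°  ·
  (3,5): δ = 72.79°  ✓
  (4,5): δ = 122.37°  ·
antipodal pairs: 8

count = 8; pairs: (0,2), (0,3), (0,4), (1,3), (1,4), (1,5), (2,5), (3,5)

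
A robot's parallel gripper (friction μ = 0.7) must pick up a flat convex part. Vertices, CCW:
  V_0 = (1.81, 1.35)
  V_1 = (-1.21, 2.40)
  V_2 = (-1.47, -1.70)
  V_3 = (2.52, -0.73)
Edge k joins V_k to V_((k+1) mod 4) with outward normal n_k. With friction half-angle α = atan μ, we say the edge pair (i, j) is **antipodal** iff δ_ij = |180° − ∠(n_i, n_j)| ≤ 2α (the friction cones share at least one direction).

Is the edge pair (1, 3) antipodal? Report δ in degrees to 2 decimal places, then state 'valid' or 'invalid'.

δ = 22.48°, valid

α = atan 0.7 = 34.99°;  2α = 69.98°
edge 1: e_1 = (-0.26, -4.10);  n_1 = (-0.9980, +0.0633)
edge 3: e_3 = (-0.71, +2.08);  n_3 = (+0.9464, +0.3230)
∠(n_1, n_3) = 157.52°
δ = |180° − 157.52°| = 22.48°
22.48° ≤ 2α = 69.98°  →  valid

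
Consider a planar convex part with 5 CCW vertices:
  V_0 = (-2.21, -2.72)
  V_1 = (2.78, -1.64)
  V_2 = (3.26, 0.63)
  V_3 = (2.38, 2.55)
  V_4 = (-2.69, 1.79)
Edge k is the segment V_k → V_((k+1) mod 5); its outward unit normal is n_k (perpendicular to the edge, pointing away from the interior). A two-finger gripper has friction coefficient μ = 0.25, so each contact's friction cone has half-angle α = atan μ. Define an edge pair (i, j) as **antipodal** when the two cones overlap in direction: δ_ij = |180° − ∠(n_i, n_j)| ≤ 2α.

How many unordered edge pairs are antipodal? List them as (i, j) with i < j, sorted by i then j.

count = 3; pairs: (0,3), (1,4), (2,4)

α = atan 0.25 = 14.04°;  2α = 28.07°
n_0 = (+0.2115, -0.9774)
n_1 = (+0.9784, -0.2069)
n_2 = (+0.9091, +0.4167)
n_3 = (-0.1482, +0.9890)
n_4 = (-0.9944, -0.1058)
  (0,1): δ = 114.15°  ·
  (0,2): δ = 77.59°  ·
  (0,3): δ = 3.69°  ✓
  (0,4): δ = 83.86°  ·
  (1,2): δ = 143.44°  ·
  (1,3): δ = 69.54°  ·
  (1,4): δ = 18.01°  ✓
  (2,3): δ = 106.10°  ·
  (2,4): δ = 18.55°  ✓
  (3,4): δ = 92.45°  ·
antipodal pairs: 3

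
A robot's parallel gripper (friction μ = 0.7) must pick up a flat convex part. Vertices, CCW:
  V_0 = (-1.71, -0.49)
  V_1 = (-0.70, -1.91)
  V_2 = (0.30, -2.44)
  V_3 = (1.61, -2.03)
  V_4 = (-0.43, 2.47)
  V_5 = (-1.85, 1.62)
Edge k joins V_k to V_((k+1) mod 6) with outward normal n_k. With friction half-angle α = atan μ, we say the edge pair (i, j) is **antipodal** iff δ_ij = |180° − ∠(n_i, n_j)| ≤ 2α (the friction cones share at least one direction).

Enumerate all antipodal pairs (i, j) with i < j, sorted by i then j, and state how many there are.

α = atan 0.7 = 34.99°;  2α = 69.98°
n_0 = (-0.8149, -0.5796)
n_1 = (-0.4683, -0.8836)
n_2 = (+0.2987, -0.9544)
n_3 = (+0.9108, +0.4129)
n_4 = (-0.5136, +0.8580)
n_5 = (-0.9978, -0.0662)
  (0,1): δ = 153.35°  ·
  (0,2): δ = 108.04°  ·
  (0,3): δ = 11.04°  ✓
  (0,4): δ = 85.48°  ·
  (0,5): δ = 148.37°  ·
  (1,2): δ = 134.70°  ·
  (1,3): δ = 37.69°  ✓
  (1,4): δ = 58.83°  ✓
  (1,5): δ = 121.72°  ·
  (2,3): δ = 82.99°  ·
  (2,4): δ = 13.53°  ✓
  (2,5): δ = 76.42°  ·
  (3,4): δ = 83.48°  ·
  (3,5): δ = 20.59°  ✓
  (4,5): δ = 117.11°  ·
antipodal pairs: 5

count = 5; pairs: (0,3), (1,3), (1,4), (2,4), (3,5)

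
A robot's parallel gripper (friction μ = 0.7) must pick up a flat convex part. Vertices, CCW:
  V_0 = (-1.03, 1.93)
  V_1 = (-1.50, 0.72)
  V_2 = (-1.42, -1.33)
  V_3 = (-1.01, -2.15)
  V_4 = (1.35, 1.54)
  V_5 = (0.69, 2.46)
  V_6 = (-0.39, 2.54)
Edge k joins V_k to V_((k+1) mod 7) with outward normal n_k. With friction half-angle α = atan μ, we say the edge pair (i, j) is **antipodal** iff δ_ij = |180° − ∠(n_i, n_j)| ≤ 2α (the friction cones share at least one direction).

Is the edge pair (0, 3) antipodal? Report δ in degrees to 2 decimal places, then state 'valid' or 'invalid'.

δ = 11.37°, valid

α = atan 0.7 = 34.99°;  2α = 69.98°
edge 0: e_0 = (-0.47, -1.21);  n_0 = (-0.9321, +0.3621)
edge 3: e_3 = (+2.36, +3.69);  n_3 = (+0.8424, -0.5388)
∠(n_0, n_3) = 168.63°
δ = |180° − 168.63°| = 11.37°
11.37° ≤ 2α = 69.98°  →  valid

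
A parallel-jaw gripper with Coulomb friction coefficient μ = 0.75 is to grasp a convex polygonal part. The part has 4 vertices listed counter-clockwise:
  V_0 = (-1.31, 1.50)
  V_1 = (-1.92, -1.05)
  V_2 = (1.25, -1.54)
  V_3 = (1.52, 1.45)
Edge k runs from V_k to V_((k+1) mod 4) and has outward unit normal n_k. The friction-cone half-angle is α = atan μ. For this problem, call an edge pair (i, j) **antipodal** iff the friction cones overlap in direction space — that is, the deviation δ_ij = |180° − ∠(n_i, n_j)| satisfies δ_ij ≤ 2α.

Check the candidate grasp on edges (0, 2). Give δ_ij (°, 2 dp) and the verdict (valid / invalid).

δ = 8.29°, valid

α = atan 0.75 = 36.87°;  2α = 73.74°
edge 0: e_0 = (-0.61, -2.55);  n_0 = (-0.9726, +0.2327)
edge 2: e_2 = (+0.27, +2.99);  n_2 = (+0.9959, -0.0899)
∠(n_0, n_2) = 171.71°
δ = |180° − 171.71°| = 8.29°
8.29° ≤ 2α = 73.74°  →  valid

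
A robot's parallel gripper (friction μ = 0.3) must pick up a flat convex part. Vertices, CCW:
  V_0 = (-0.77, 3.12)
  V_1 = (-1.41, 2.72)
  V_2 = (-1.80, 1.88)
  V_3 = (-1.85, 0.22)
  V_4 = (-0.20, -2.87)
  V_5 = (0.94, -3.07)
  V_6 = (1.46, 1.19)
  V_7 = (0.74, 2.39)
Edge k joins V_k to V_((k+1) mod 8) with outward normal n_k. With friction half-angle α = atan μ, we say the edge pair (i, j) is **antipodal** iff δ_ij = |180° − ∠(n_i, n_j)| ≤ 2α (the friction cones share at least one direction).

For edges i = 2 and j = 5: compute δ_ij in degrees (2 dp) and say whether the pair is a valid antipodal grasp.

δ = 5.23°, valid

α = atan 0.3 = 16.70°;  2α = 33.40°
edge 2: e_2 = (-0.05, -1.66);  n_2 = (-0.9995, +0.0301)
edge 5: e_5 = (+0.52, +4.26);  n_5 = (+0.9926, -0.1212)
∠(n_2, n_5) = 174.77°
δ = |180° − 174.77°| = 5.23°
5.23° ≤ 2α = 33.40°  →  valid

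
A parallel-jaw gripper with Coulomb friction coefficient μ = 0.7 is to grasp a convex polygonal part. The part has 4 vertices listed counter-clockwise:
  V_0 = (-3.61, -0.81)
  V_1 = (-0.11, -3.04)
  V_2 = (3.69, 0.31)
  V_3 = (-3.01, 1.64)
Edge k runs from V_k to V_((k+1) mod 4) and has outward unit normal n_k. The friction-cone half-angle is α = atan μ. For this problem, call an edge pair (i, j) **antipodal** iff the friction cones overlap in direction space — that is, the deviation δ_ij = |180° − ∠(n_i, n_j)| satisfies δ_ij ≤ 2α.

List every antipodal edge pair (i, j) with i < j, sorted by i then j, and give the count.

α = atan 0.7 = 34.99°;  2α = 69.98°
n_0 = (-0.5373, -0.8434)
n_1 = (+0.6613, -0.7501)
n_2 = (+0.1947, +0.9809)
n_3 = (-0.9713, +0.2379)
  (0,1): δ = 106.10°  ·
  (0,2): δ = 21.28°  ✓
  (0,3): δ = 108.74°  ·
  (1,2): δ = 52.63°  ✓
  (1,3): δ = 34.84°  ✓
  (2,3): δ = 92.53°  ·
antipodal pairs: 3

count = 3; pairs: (0,2), (1,2), (1,3)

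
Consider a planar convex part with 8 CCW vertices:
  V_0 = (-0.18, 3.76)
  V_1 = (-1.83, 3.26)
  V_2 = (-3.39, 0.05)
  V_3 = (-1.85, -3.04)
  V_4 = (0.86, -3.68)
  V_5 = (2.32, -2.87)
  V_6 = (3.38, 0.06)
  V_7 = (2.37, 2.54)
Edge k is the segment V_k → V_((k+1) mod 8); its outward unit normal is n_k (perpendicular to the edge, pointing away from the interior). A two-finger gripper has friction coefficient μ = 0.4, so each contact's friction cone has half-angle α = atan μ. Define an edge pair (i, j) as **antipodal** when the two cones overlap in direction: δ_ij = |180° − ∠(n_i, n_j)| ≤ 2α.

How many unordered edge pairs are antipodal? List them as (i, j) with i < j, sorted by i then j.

α = atan 0.4 = 21.80°;  2α = 43.60°
n_0 = (-0.2900, +0.9570)
n_1 = (-0.8994, +0.4371)
n_2 = (-0.8950, -0.4461)
n_3 = (-0.2298, -0.9732)
n_4 = (+0.4851, -0.8744)
n_5 = (+0.9404, -0.3402)
n_6 = (+0.9261, +0.3772)
n_7 = (+0.4316, +0.9021)
  (0,1): δ = 132.78°  ·
  (0,2): δ = 80.37°  ·
  (0,3): δ = 30.15°  ✓
  (0,4): δ = 12.16°  ✓
  (0,5): δ = 53.25°  ·
  (0,6): δ = 95.30°  ·
  (0,7): δ = 137.57°  ·
  (1,2): δ = 127.59°  ·
  (1,3): δ = 77.37°  ·
  (1,4): δ = 35.06°  ✓
  (1,5): δ = 6.03°  ✓
  (1,6): δ = 48.08°  ·
  (1,7): δ = 90.35°  ·
  (2,3): δ = 129.78°  ·
  (2,4): δ = 87.47°  ·
  (2,5): δ = 46.38°  ·
  (2,6): δ = 4.33°  ✓
  (2,7): δ = 37.94°  ✓
  (3,4): δ = 137.69°  ·
  (3,5): δ = 96.60°  ·
  (3,6): δ = 54.55°  ·
  (3,7): δ = 12.28°  ✓
  (4,5): δ = 138.91°  ·
  (4,6): δ = 96.86°  ·
  (4,7): δ = 54.59°  ·
  (5,6): δ = 137.95°  ·
  (5,7): δ = 95.68°  ·
  (6,7): δ = 137.73°  ·
antipodal pairs: 7

count = 7; pairs: (0,3), (0,4), (1,4), (1,5), (2,6), (2,7), (3,7)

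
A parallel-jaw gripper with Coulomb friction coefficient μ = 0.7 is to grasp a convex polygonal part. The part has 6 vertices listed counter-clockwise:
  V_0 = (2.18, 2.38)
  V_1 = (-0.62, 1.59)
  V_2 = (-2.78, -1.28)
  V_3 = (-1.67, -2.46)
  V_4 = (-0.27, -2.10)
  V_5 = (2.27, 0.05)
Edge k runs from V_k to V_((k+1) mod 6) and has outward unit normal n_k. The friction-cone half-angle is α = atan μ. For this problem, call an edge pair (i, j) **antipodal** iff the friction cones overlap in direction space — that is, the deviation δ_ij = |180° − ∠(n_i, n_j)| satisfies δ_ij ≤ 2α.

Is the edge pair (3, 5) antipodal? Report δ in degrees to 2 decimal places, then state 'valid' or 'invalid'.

δ = 102.21°, invalid

α = atan 0.7 = 34.99°;  2α = 69.98°
edge 3: e_3 = (+1.40, +0.36);  n_3 = (+0.2490, -0.9685)
edge 5: e_5 = (-0.09, +2.33);  n_5 = (+0.9993, +0.0386)
∠(n_3, n_5) = 77.79°
δ = |180° − 77.79°| = 102.21°
102.21° > 2α = 69.98°  →  invalid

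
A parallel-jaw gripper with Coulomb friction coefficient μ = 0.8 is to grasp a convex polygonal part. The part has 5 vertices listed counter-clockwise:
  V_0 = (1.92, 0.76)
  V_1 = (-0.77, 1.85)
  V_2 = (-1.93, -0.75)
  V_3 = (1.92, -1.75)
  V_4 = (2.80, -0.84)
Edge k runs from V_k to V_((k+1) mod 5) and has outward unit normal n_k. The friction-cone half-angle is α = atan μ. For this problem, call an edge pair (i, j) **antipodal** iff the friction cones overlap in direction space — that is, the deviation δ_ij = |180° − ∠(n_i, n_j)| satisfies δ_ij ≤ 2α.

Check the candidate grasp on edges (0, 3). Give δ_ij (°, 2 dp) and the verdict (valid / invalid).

α = atan 0.8 = 38.66°;  2α = 77.32°
edge 0: e_0 = (-2.69, +1.09);  n_0 = (+0.3755, +0.9268)
edge 3: e_3 = (+0.88, +0.91);  n_3 = (+0.7189, -0.6952)
∠(n_0, n_3) = 111.98°
δ = |180° − 111.98°| = 68.02°
68.02° ≤ 2α = 77.32°  →  valid

δ = 68.02°, valid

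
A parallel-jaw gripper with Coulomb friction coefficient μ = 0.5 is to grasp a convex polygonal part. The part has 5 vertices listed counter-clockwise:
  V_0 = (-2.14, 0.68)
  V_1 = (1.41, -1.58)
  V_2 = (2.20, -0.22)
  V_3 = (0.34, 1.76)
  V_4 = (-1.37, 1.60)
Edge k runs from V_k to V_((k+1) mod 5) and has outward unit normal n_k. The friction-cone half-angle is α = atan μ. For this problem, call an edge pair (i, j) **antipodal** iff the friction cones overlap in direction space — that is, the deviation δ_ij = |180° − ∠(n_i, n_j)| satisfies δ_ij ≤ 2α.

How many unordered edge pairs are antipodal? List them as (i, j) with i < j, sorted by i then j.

α = atan 0.5 = 26.57°;  2α = 53.13°
n_0 = (-0.5370, -0.8436)
n_1 = (+0.8647, -0.5023)
n_2 = (+0.7288, +0.6847)
n_3 = (-0.0932, +0.9957)
n_4 = (-0.7669, +0.6418)
  (0,1): δ = 87.67°  ·
  (0,2): δ = 14.31°  ✓
  (0,3): δ = 37.83°  ✓
  (0,4): δ = 82.55°  ·
  (1,2): δ = 106.64°  ·
  (1,3): δ = 54.50°  ·
  (1,4): δ = 9.78°  ✓
  (2,3): δ = 127.86°  ·
  (2,4): δ = 83.14°  ·
  (3,4): δ = 135.27°  ·
antipodal pairs: 3

count = 3; pairs: (0,2), (0,3), (1,4)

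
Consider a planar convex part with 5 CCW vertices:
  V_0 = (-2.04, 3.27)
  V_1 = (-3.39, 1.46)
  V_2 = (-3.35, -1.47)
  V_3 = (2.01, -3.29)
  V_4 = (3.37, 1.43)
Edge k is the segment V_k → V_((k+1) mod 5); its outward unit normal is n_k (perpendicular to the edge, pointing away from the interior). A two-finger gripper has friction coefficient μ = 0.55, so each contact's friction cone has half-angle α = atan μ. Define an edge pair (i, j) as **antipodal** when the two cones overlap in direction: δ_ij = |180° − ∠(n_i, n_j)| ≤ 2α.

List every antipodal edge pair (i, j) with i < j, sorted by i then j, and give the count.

α = atan 0.55 = 28.81°;  2α = 57.62°
n_0 = (-0.8016, +0.5979)
n_1 = (-0.9999, -0.0137)
n_2 = (-0.3215, -0.9469)
n_3 = (+0.9609, -0.2769)
n_4 = (+0.3220, +0.9467)
  (0,1): δ = 142.50°  ·
  (0,2): δ = 72.04°  ·
  (0,3): δ = 20.64°  ✓
  (0,4): δ = 107.93°  ·
  (1,2): δ = 109.54°  ·
  (1,3): δ = 16.86°  ✓
  (1,4): δ = 70.43°  ·
  (2,3): δ = 87.32°  ·
  (2,4): δ = 0.03°  ✓
  (3,4): δ = 92.71°  ·
antipodal pairs: 3

count = 3; pairs: (0,3), (1,3), (2,4)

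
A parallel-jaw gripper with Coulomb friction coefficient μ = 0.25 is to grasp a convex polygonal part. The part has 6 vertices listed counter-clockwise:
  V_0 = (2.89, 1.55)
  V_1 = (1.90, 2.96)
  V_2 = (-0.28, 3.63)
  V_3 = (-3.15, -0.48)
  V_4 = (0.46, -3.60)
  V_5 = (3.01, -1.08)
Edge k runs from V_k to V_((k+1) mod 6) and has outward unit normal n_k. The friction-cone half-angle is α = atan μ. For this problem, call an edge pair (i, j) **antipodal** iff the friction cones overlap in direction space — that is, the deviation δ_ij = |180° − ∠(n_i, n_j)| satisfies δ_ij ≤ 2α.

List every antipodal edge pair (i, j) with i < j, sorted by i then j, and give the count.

count = 3; pairs: (0,3), (1,3), (2,4)

α = atan 0.25 = 14.04°;  2α = 28.07°
n_0 = (+0.8184, +0.5746)
n_1 = (+0.2938, +0.9559)
n_2 = (-0.8199, +0.5725)
n_3 = (-0.6539, -0.7566)
n_4 = (+0.7029, -0.7113)
n_5 = (+0.9990, +0.0456)
  (0,1): δ = 142.16°  ·
  (0,2): δ = 70.00°  ·
  (0,3): δ = 14.09°  ✓
  (0,4): δ = 99.59°  ·
  (0,5): δ = 147.54°  ·
  (1,2): δ = 107.84°  ·
  (1,3): δ = 23.75°  ✓
  (1,4): δ = 61.75°  ·
  (1,5): δ = 109.70°  ·
  (2,3): δ = 95.91°  ·
  (2,4): δ = 10.41°  ✓
  (2,5): δ = 37.54°  ·
  (3,4): δ = 94.50°  ·
  (3,5): δ = 46.55°  ·
  (4,5): δ = 132.05°  ·
antipodal pairs: 3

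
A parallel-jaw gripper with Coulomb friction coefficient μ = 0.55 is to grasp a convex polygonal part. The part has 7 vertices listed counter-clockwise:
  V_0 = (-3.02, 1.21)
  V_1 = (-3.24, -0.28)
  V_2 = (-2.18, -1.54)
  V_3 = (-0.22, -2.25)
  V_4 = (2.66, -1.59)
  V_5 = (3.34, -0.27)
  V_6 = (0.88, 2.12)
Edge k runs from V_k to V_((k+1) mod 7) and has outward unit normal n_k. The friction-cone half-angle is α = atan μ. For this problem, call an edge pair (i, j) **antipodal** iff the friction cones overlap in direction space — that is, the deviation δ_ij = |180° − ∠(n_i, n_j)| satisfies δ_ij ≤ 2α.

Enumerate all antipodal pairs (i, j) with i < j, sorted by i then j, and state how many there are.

count = 8; pairs: (0,4), (0,5), (1,5), (2,5), (2,6), (3,5), (3,6), (4,6)

α = atan 0.55 = 28.81°;  2α = 57.62°
n_0 = (-0.9893, +0.1461)
n_1 = (-0.7652, -0.6438)
n_2 = (-0.3406, -0.9402)
n_3 = (+0.2234, -0.9747)
n_4 = (+0.8890, -0.4580)
n_5 = (+0.6968, +0.7172)
n_6 = (-0.2272, +0.9738)
  (0,1): δ = 131.53°  ·
  (0,2): δ = 101.51°  ·
  (0,3): δ = 68.69°  ·
  (0,4): δ = 18.86°  ✓
  (0,5): δ = 54.23°  ✓
  (0,6): δ = 111.53°  ·
  (1,2): δ = 149.99°  ·
  (1,3): δ = 117.17°  ·
  (1,4): δ = 67.33°  ·
  (1,5): δ = 5.75°  ✓
  (1,6): δ = 63.06°  ·
  (2,3): δ = 147.18°  ·
  (2,4): δ = 97.34°  ·
  (2,5): δ = 24.26°  ✓
  (2,6): δ = 33.05°  ✓
  (3,4): δ = 130.16°  ·
  (3,5): δ = 57.08°  ✓
  (3,6): δ = 0.23°  ✓
  (4,5): δ = 106.92°  ·
  (4,6): δ = 49.61°  ✓
  (5,6): δ = 122.69°  ·
antipodal pairs: 8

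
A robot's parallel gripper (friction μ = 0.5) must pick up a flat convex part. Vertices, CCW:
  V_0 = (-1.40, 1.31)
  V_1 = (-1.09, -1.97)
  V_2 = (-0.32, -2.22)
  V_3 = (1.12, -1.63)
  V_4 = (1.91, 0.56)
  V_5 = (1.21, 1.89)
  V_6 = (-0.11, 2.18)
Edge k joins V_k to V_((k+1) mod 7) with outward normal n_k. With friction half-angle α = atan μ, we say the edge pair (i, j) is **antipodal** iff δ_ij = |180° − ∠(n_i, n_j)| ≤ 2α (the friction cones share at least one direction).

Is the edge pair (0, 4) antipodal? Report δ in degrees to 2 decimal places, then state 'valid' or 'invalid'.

α = atan 0.5 = 26.57°;  2α = 53.13°
edge 0: e_0 = (+0.31, -3.28);  n_0 = (-0.9956, -0.0941)
edge 4: e_4 = (-0.70, +1.33);  n_4 = (+0.8849, +0.4657)
∠(n_0, n_4) = 157.64°
δ = |180° − 157.64°| = 22.36°
22.36° ≤ 2α = 53.13°  →  valid

δ = 22.36°, valid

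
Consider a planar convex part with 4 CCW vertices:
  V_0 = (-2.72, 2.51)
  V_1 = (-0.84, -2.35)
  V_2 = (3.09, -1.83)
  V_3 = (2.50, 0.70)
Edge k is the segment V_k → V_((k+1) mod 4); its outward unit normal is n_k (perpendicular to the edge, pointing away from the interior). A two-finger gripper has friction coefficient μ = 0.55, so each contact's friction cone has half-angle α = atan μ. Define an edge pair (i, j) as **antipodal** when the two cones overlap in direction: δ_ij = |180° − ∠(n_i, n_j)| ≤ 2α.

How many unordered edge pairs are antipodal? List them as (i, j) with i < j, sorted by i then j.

count = 3; pairs: (0,2), (0,3), (1,3)

α = atan 0.55 = 28.81°;  2α = 57.62°
n_0 = (-0.9327, -0.3608)
n_1 = (+0.1312, -0.9914)
n_2 = (+0.9739, +0.2271)
n_3 = (+0.3276, +0.9448)
  (0,1): δ = 103.61°  ·
  (0,2): δ = 8.02°  ✓
  (0,3): δ = 49.73°  ✓
  (1,2): δ = 84.41°  ·
  (1,3): δ = 26.66°  ✓
  (2,3): δ = 122.25°  ·
antipodal pairs: 3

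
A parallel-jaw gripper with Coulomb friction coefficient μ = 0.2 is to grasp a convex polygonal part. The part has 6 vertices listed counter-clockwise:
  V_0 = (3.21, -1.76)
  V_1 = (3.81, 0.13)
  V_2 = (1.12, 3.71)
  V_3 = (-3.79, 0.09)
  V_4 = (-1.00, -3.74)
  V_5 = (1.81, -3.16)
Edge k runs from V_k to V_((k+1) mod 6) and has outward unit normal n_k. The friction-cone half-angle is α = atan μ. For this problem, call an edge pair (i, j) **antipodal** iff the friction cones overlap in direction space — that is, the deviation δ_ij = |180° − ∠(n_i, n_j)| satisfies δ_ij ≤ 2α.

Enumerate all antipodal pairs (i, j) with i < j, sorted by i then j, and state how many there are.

α = atan 0.2 = 11.31°;  2α = 22.62°
n_0 = (+0.9531, -0.3026)
n_1 = (+0.7995, +0.6007)
n_2 = (-0.5934, +0.8049)
n_3 = (-0.8083, -0.5888)
n_4 = (+0.2021, -0.9794)
n_5 = (+0.7071, -0.7071)
  (0,1): δ = 125.47°  ·
  (0,2): δ = 35.99°  ·
  (0,3): δ = 53.68°  ·
  (0,4): δ = 119.27°  ·
  (0,5): δ = 152.61°  ·
  (1,2): δ = 90.52°  ·
  (1,3): δ = 0.85°  ✓
  (1,4): δ = 64.74°  ·
  (1,5): δ = 98.08°  ·
  (2,3): δ = 90.33°  ·
  (2,4): δ = 24.74°  ·
  (2,5): δ = 8.60°  ✓
  (3,4): δ = 114.41°  ·
  (3,5): δ = 81.07°  ·
  (4,5): δ = 146.66°  ·
antipodal pairs: 2

count = 2; pairs: (1,3), (2,5)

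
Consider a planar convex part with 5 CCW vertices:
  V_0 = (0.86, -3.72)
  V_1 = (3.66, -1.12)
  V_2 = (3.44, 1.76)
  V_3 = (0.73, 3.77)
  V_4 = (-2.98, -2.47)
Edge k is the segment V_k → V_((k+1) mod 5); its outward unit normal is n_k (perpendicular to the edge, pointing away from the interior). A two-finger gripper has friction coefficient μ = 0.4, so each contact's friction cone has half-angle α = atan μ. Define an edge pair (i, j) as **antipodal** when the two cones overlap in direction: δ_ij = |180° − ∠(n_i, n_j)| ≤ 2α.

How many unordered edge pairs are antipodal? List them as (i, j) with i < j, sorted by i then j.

α = atan 0.4 = 21.80°;  2α = 43.60°
n_0 = (+0.6805, -0.7328)
n_1 = (+0.9971, +0.0762)
n_2 = (+0.5957, +0.8032)
n_3 = (-0.8596, +0.5110)
n_4 = (-0.3095, -0.9509)
  (0,1): δ = 128.51°  ·
  (0,2): δ = 79.44°  ·
  (0,3): δ = 16.39°  ✓
  (0,4): δ = 119.09°  ·
  (1,2): δ = 130.93°  ·
  (1,3): δ = 35.10°  ✓
  (1,4): δ = 67.60°  ·
  (2,3): δ = 84.17°  ·
  (2,4): δ = 18.53°  ✓
  (3,4): δ = 77.30°  ·
antipodal pairs: 3

count = 3; pairs: (0,3), (1,3), (2,4)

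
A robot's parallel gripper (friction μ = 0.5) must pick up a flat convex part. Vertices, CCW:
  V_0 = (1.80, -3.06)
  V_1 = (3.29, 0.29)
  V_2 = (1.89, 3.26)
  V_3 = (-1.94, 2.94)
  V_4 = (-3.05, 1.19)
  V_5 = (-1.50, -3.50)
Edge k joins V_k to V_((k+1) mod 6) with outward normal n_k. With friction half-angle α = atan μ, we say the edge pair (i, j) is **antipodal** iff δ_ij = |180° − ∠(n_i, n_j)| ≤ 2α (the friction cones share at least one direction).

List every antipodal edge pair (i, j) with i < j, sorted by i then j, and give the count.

α = atan 0.5 = 26.57°;  2α = 53.13°
n_0 = (+0.9137, -0.4064)
n_1 = (+0.9045, +0.4264)
n_2 = (-0.0833, +0.9965)
n_3 = (-0.8445, +0.5356)
n_4 = (-0.9495, -0.3138)
n_5 = (+0.1322, -0.9912)
  (0,1): δ = 130.78°  ·
  (0,2): δ = 61.25°  ·
  (0,3): δ = 8.41°  ✓
  (0,4): δ = 42.27°  ✓
  (0,5): δ = 121.57°  ·
  (1,2): δ = 110.46°  ·
  (1,3): δ = 57.62°  ·
  (1,4): δ = 6.95°  ✓
  (1,5): δ = 72.36°  ·
  (2,3): δ = 127.16°  ·
  (2,4): δ = 76.49°  ·
  (2,5): δ = 2.82°  ✓
  (3,4): δ = 129.33°  ·
  (3,5): δ = 50.02°  ✓
  (4,5): δ = 100.69°  ·
antipodal pairs: 5

count = 5; pairs: (0,3), (0,4), (1,4), (2,5), (3,5)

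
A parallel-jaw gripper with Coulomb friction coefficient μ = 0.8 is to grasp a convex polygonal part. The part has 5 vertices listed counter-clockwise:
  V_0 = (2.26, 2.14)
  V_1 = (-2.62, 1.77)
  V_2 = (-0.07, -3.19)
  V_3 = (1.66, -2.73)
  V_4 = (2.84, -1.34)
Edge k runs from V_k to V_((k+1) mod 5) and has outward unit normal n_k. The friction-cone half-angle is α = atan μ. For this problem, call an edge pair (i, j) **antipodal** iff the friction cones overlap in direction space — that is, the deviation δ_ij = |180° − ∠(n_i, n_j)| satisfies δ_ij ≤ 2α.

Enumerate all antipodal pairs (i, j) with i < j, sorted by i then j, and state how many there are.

count = 5; pairs: (0,1), (0,2), (0,3), (1,3), (1,4)

α = atan 0.8 = 38.66°;  2α = 77.32°
n_0 = (-0.0756, +0.9971)
n_1 = (-0.8894, -0.4572)
n_2 = (+0.2570, -0.9664)
n_3 = (+0.7623, -0.6472)
n_4 = (+0.9864, +0.1644)
  (0,1): δ = 67.13°  ✓
  (0,2): δ = 10.55°  ✓
  (0,3): δ = 45.34°  ✓
  (0,4): δ = 95.13°  ·
  (1,2): δ = 102.32°  ·
  (1,3): δ = 67.54°  ✓
  (1,4): δ = 17.75°  ✓
  (2,3): δ = 145.22°  ·
  (2,4): δ = 95.43°  ·
  (3,4): δ = 130.21°  ·
antipodal pairs: 5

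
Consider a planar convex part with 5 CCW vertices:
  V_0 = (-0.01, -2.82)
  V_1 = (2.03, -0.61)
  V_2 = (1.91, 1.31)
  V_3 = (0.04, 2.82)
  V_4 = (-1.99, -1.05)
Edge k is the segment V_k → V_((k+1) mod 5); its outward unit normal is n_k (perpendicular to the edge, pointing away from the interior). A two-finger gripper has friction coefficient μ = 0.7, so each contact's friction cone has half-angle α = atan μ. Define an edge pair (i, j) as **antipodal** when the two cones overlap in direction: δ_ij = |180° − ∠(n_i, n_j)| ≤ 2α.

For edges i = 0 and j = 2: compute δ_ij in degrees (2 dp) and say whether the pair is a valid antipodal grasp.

δ = 86.21°, invalid

α = atan 0.7 = 34.99°;  2α = 69.98°
edge 0: e_0 = (+2.04, +2.21);  n_0 = (+0.7348, -0.6783)
edge 2: e_2 = (-1.87, +1.51);  n_2 = (+0.6282, +0.7780)
∠(n_0, n_2) = 93.79°
δ = |180° − 93.79°| = 86.21°
86.21° > 2α = 69.98°  →  invalid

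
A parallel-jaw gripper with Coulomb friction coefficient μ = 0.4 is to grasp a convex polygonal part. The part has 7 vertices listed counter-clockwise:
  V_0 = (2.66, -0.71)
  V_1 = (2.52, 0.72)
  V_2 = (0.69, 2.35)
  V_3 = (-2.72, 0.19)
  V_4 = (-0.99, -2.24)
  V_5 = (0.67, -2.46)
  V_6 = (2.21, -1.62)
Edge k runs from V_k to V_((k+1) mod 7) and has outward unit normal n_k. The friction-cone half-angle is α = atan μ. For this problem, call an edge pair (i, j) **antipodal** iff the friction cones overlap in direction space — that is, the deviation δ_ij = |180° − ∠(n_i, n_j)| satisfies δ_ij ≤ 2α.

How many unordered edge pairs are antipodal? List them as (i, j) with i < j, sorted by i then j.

α = atan 0.4 = 21.80°;  2α = 43.60°
n_0 = (+0.9952, +0.0974)
n_1 = (+0.6651, +0.7467)
n_2 = (-0.5351, +0.8448)
n_3 = (-0.8146, -0.5800)
n_4 = (-0.1314, -0.9913)
n_5 = (+0.4789, -0.8779)
n_6 = (+0.8964, -0.4433)
  (0,1): δ = 137.28°  ·
  (0,2): δ = 63.24°  ·
  (0,3): δ = 29.86°  ✓
  (0,4): δ = 76.86°  ·
  (0,5): δ = 113.02°  ·
  (0,6): δ = 148.10°  ·
  (1,2): δ = 105.96°  ·
  (1,3): δ = 12.86°  ✓
  (1,4): δ = 34.14°  ✓
  (1,5): δ = 70.30°  ·
  (1,6): δ = 105.38°  ·
  (2,3): δ = 86.90°  ·
  (2,4): δ = 39.90°  ✓
  (2,5): δ = 3.74°  ✓
  (2,6): δ = 31.34°  ✓
  (3,4): δ = 133.00°  ·
  (3,5): δ = 96.84°  ·
  (3,6): δ = 61.76°  ·
  (4,5): δ = 143.84°  ·
  (4,6): δ = 108.76°  ·
  (5,6): δ = 144.92°  ·
antipodal pairs: 6

count = 6; pairs: (0,3), (1,3), (1,4), (2,4), (2,5), (2,6)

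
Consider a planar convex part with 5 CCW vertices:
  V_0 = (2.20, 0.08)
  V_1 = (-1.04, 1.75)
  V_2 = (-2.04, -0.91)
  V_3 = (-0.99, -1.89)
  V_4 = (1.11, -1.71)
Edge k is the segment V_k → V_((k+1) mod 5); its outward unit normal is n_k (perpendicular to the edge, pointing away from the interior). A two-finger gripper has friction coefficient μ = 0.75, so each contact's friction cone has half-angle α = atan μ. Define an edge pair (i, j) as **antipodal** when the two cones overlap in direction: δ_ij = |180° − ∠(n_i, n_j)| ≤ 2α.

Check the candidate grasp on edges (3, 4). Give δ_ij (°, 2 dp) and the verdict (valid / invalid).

δ = 126.24°, invalid

α = atan 0.75 = 36.87°;  2α = 73.74°
edge 3: e_3 = (+2.10, +0.18);  n_3 = (+0.0854, -0.9963)
edge 4: e_4 = (+1.09, +1.79);  n_4 = (+0.8541, -0.5201)
∠(n_3, n_4) = 53.76°
δ = |180° − 53.76°| = 126.24°
126.24° > 2α = 73.74°  →  invalid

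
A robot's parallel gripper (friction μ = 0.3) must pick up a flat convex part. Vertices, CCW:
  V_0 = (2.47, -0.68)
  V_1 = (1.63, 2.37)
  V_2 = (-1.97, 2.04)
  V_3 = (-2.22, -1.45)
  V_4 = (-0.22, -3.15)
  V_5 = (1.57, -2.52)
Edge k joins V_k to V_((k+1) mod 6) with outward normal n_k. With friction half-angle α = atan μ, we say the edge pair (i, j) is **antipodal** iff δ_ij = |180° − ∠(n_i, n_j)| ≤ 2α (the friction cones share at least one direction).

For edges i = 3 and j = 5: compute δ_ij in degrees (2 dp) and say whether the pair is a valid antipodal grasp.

δ = 75.70°, invalid

α = atan 0.3 = 16.70°;  2α = 33.40°
edge 3: e_3 = (+2.00, -1.70);  n_3 = (-0.6476, -0.7619)
edge 5: e_5 = (+0.90, +1.84);  n_5 = (+0.8983, -0.4394)
∠(n_3, n_5) = 104.30°
δ = |180° − 104.30°| = 75.70°
75.70° > 2α = 33.40°  →  invalid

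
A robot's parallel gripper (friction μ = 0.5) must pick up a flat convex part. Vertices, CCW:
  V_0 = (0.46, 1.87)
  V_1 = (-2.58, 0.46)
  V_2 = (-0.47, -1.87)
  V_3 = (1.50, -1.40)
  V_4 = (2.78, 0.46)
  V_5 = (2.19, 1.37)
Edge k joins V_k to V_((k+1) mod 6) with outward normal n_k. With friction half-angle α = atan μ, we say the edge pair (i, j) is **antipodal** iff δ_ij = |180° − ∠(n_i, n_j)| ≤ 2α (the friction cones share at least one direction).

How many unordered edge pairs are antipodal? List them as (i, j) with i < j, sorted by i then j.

count = 5; pairs: (0,2), (0,3), (1,4), (1,5), (2,5)

α = atan 0.5 = 26.57°;  2α = 53.13°
n_0 = (-0.4208, +0.9072)
n_1 = (-0.7412, -0.6712)
n_2 = (+0.2321, -0.9727)
n_3 = (+0.8238, -0.5669)
n_4 = (+0.8391, +0.5440)
n_5 = (+0.2777, +0.9607)
  (0,1): δ = 72.72°  ·
  (0,2): δ = 11.46°  ✓
  (0,3): δ = 30.58°  ✓
  (0,4): δ = 98.07°  ·
  (0,5): δ = 139.00°  ·
  (1,2): δ = 118.74°  ·
  (1,3): δ = 76.70°  ·
  (1,4): δ = 9.21°  ✓
  (1,5): δ = 31.72°  ✓
  (2,3): δ = 137.95°  ·
  (2,4): δ = 70.46°  ·
  (2,5): δ = 29.54°  ✓
  (3,4): δ = 112.51°  ·
  (3,5): δ = 71.59°  ·
  (4,5): δ = 139.08°  ·
antipodal pairs: 5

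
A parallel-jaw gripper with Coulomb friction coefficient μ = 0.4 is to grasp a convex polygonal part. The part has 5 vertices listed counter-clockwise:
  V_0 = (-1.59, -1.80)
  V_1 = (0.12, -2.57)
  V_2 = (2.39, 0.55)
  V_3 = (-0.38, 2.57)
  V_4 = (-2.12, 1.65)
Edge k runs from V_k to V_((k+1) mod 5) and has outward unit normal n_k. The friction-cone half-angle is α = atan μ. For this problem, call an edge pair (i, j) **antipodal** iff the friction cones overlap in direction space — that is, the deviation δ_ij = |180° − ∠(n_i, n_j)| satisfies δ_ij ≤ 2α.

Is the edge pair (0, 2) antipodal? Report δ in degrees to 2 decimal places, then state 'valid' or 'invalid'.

δ = 11.86°, valid

α = atan 0.4 = 21.80°;  2α = 43.60°
edge 0: e_0 = (+1.71, -0.77);  n_0 = (-0.4106, -0.9118)
edge 2: e_2 = (-2.77, +2.02);  n_2 = (+0.5892, +0.8080)
∠(n_0, n_2) = 168.14°
δ = |180° − 168.14°| = 11.86°
11.86° ≤ 2α = 43.60°  →  valid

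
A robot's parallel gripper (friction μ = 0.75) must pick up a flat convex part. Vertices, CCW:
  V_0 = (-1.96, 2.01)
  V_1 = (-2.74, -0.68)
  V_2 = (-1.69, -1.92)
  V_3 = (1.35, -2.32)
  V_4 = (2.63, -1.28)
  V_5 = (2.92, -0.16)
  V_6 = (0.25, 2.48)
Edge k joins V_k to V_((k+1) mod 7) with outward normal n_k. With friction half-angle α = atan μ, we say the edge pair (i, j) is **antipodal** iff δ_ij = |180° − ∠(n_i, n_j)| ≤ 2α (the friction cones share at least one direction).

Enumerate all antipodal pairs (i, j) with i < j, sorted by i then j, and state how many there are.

count = 10; pairs: (0,3), (0,4), (0,5), (1,4), (1,5), (1,6), (2,5), (2,6), (3,6), (4,6)

α = atan 0.75 = 36.87°;  2α = 73.74°
n_0 = (-0.9604, +0.2785)
n_1 = (-0.7632, -0.6462)
n_2 = (-0.1305, -0.9915)
n_3 = (+0.6306, -0.7761)
n_4 = (+0.9681, -0.2507)
n_5 = (+0.7031, +0.7111)
n_6 = (-0.2080, +0.9781)
  (0,1): δ = 123.57°  ·
  (0,2): δ = 81.33°  ·
  (0,3): δ = 34.74°  ✓
  (0,4): δ = 1.65°  ✓
  (0,5): δ = 61.49°  ✓
  (0,6): δ = 118.18°  ·
  (1,2): δ = 137.75°  ·
  (1,3): δ = 91.16°  ·
  (1,4): δ = 54.77°  ✓
  (1,5): δ = 5.07°  ✓
  (1,6): δ = 61.75°  ✓
  (2,3): δ = 133.41°  ·
  (2,4): δ = 97.02°  ·
  (2,5): δ = 37.18°  ✓
  (2,6): δ = 19.50°  ✓
  (3,4): δ = 143.61°  ·
  (3,5): δ = 83.77°  ·
  (3,6): δ = 27.09°  ✓
  (4,5): δ = 120.16°  ·
  (4,6): δ = 63.48°  ✓
  (5,6): δ = 123.32°  ·
antipodal pairs: 10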